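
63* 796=50148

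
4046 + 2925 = 6971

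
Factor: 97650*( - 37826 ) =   -  2^2 *3^2*5^2*7^1*31^1 * 18913^1= - 3693708900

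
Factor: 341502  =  2^1* 3^1 * 7^1*47^1*173^1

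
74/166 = 37/83  =  0.45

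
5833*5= 29165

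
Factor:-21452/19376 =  - 31/28 = -2^( - 2)*7^( - 1 )*31^1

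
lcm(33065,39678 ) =198390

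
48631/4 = 48631/4= 12157.75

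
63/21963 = 21/7321 = 0.00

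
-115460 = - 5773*20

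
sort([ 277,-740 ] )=[  -  740,277] 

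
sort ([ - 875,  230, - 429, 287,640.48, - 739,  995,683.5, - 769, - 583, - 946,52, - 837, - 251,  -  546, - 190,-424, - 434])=[  -  946, - 875,- 837,- 769,-739,  -  583, - 546, - 434,- 429, - 424, - 251, - 190,52,230,287, 640.48, 683.5 , 995 ] 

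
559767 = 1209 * 463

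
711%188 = 147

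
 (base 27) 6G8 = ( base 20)C0E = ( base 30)5AE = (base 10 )4814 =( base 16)12CE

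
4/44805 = 4/44805 = 0.00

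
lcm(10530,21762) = 326430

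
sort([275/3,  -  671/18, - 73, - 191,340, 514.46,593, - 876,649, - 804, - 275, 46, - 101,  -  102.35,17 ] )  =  [ - 876 , - 804,-275, - 191,  -  102.35,-101, - 73, -671/18,17, 46, 275/3,  340,514.46,593,  649] 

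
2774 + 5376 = 8150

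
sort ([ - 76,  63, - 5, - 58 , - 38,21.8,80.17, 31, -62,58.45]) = [-76,-62, -58, - 38, - 5, 21.8, 31, 58.45 , 63,80.17]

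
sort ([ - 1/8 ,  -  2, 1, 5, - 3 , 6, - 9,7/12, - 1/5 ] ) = [ - 9,- 3, - 2, - 1/5, - 1/8,  7/12,1, 5, 6]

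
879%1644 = 879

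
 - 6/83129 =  - 1 + 83123/83129=- 0.00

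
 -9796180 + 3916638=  - 5879542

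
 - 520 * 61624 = - 32044480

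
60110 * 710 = 42678100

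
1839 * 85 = 156315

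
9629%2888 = 965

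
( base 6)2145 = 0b111110001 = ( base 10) 497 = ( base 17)1C4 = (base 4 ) 13301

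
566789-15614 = 551175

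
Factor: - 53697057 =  -3^1*1487^1*12037^1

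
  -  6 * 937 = -5622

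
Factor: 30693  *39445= 3^1*5^1*7^3*13^1*23^1*787^1 = 1210685385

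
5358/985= 5 + 433/985 =5.44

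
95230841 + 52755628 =147986469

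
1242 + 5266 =6508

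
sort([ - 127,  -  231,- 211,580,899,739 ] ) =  [-231, - 211, - 127, 580, 739,899 ]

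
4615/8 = 576  +  7/8 = 576.88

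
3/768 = 1/256 = 0.00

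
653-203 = 450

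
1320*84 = 110880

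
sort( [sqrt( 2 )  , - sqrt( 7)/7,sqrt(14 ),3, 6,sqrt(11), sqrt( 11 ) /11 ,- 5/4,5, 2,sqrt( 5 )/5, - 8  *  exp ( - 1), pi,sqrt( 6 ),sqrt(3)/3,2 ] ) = [ - 8*exp( - 1), - 5/4, - sqrt(7)/7, sqrt( 11)/11,sqrt( 5) /5,sqrt( 3)/3,sqrt(2 ), 2,2,sqrt( 6 ),3, pi, sqrt( 11),sqrt( 14),5,6]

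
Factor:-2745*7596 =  - 2^2 * 3^4*5^1 *61^1*211^1 = - 20851020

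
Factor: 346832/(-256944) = -3^( - 1)*101^(-1)*409^1 = - 409/303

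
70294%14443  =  12522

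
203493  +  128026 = 331519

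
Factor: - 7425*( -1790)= 2^1*3^3 * 5^3*11^1*179^1 = 13290750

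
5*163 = 815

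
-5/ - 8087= 5/8087=0.00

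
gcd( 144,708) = 12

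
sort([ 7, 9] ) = [7 , 9]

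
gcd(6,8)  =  2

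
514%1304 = 514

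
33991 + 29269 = 63260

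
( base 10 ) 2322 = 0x912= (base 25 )3hm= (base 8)4422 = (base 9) 3160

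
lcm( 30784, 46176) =92352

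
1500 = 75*20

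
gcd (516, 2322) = 258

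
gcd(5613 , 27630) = 3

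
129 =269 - 140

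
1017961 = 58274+959687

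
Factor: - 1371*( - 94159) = 3^1 * 13^1*457^1*  7243^1 = 129091989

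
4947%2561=2386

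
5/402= 5/402 =0.01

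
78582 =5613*14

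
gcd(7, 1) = 1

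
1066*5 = 5330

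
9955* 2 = 19910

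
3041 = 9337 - 6296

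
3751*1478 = 5543978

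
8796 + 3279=12075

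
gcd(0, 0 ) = 0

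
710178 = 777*914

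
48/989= 48/989=0.05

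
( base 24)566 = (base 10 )3030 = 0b101111010110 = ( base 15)d70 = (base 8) 5726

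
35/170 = 7/34  =  0.21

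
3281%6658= 3281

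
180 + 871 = 1051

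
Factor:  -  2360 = - 2^3 * 5^1* 59^1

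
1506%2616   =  1506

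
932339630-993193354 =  - 60853724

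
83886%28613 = 26660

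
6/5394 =1/899 =0.00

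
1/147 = 1/147 = 0.01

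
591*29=17139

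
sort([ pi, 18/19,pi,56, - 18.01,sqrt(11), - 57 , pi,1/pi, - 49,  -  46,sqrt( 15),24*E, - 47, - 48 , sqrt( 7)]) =[  -  57, - 49, - 48, - 47, - 46, - 18.01  ,  1/pi,18/19, sqrt(7),  pi, pi, pi, sqrt( 11), sqrt(15),56,24*E ] 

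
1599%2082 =1599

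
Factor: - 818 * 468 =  - 382824= - 2^3*3^2*13^1*409^1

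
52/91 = 4/7 = 0.57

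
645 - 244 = 401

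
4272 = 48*89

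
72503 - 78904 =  - 6401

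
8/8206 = 4/4103 = 0.00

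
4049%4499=4049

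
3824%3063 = 761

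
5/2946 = 5/2946 = 0.00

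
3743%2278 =1465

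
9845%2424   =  149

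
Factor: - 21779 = -29^1*751^1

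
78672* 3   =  236016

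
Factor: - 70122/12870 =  - 899/165 =- 3^( - 1)*5^(-1)* 11^( - 1 )*29^1 * 31^1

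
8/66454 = 4/33227 = 0.00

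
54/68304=9/11384 = 0.00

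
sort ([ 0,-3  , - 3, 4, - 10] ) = [ - 10, - 3, - 3, 0, 4]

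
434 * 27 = 11718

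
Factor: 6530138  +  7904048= 2^1 * 13^1*19^1*61^1 * 479^1 =14434186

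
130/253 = 130/253  =  0.51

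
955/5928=955/5928=0.16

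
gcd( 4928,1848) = 616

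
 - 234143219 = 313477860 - 547621079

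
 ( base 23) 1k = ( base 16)2b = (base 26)1h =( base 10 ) 43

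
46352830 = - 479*( - 96770) 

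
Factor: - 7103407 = - 67^1*97^1*1093^1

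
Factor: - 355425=  -  3^1*5^2*7^1* 677^1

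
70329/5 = 70329/5 = 14065.80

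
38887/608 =63+583/608  =  63.96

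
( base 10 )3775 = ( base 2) 111010111111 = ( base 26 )5F5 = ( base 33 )3FD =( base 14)1539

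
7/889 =1/127 = 0.01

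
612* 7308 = 4472496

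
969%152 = 57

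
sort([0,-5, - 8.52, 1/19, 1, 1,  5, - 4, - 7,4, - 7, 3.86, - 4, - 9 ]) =[-9 , - 8.52, - 7, - 7,-5, -4, - 4, 0, 1/19, 1, 1, 3.86,4, 5 ]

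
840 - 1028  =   -188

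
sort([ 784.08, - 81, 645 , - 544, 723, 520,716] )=[ - 544, - 81 , 520, 645, 716,  723, 784.08 ]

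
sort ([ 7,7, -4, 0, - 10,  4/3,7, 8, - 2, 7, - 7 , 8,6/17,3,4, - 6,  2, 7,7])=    [ - 10 , - 7, - 6, - 4, - 2, 0,  6/17, 4/3 , 2,3, 4, 7, 7,7, 7,  7,7, 8,8]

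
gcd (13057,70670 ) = 1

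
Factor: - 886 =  - 2^1*443^1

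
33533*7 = 234731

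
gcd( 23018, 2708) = 1354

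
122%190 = 122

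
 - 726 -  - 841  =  115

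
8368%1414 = 1298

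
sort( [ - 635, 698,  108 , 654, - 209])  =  [ - 635, - 209, 108, 654,698]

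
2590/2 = 1295 = 1295.00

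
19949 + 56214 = 76163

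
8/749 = 8/749 =0.01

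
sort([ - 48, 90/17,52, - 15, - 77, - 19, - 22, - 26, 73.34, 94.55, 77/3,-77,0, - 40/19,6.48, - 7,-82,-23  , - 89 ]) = [ - 89, - 82, - 77 , -77, - 48, - 26, - 23, - 22, - 19, - 15, - 7,  -  40/19 , 0,90/17  ,  6.48, 77/3,52,73.34  ,  94.55 ] 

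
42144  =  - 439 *( - 96 ) 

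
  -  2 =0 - 2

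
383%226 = 157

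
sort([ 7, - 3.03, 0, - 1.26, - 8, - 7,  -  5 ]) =[ - 8,-7, -5, - 3.03, - 1.26,  0 , 7 ] 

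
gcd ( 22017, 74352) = 3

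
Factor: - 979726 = -2^1*11^1*44533^1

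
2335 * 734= 1713890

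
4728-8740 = -4012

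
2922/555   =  974/185 = 5.26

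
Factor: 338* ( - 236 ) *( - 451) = 35975368 = 2^3*11^1*13^2* 41^1* 59^1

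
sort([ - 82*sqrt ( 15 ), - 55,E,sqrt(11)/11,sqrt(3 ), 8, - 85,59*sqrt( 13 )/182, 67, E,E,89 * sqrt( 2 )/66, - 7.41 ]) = [ - 82*sqrt(15 ) , - 85, - 55, - 7.41, sqrt( 11) /11, 59 *sqrt(13 )/182,sqrt( 3 ),  89*sqrt( 2) /66,E,E,E, 8,67]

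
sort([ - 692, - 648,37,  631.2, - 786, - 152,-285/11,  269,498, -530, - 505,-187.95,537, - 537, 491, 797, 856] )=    [ - 786,-692 , - 648 ,-537,-530,  -  505,-187.95, - 152,-285/11,37,269,491, 498, 537,631.2 , 797,856]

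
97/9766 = 97/9766 = 0.01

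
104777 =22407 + 82370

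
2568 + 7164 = 9732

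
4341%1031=217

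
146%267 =146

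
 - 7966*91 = - 724906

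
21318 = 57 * 374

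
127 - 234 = -107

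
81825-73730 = 8095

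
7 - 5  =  2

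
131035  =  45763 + 85272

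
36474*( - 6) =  - 218844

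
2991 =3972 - 981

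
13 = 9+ 4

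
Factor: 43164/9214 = 21582/4607 = 2^1 * 3^2 * 11^1 * 17^( - 1) * 109^1 * 271^( - 1)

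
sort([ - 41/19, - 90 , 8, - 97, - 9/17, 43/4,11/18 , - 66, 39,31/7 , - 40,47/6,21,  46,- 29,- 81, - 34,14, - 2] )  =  [ - 97, - 90, - 81, - 66 , - 40, - 34, - 29,-41/19, - 2,  -  9/17, 11/18,31/7,47/6,8,43/4 , 14, 21, 39,46] 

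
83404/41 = 2034 + 10/41 = 2034.24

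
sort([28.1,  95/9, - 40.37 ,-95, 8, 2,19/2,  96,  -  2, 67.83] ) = [ - 95, - 40.37, - 2,2, 8 , 19/2, 95/9 , 28.1,67.83,  96 ] 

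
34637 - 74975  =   - 40338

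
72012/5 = 72012/5 =14402.40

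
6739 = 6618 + 121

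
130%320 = 130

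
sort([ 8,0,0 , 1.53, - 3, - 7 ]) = [ - 7,-3, 0,0,1.53,8 ] 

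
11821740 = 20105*588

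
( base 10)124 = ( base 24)54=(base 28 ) 4c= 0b1111100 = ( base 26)4K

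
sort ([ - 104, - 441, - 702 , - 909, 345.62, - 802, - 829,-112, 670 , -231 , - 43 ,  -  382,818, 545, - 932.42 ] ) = [ - 932.42, - 909, - 829, - 802 , - 702,- 441, - 382, - 231, - 112,- 104 , - 43, 345.62,545,670, 818]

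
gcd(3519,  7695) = 9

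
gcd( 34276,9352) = 4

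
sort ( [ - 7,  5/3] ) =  [ - 7, 5/3] 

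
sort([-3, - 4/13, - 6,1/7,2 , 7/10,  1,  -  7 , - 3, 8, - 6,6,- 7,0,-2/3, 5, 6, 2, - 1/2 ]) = [ - 7 , - 7, - 6 , - 6 , - 3,  -  3,-2/3, - 1/2, - 4/13, 0, 1/7,  7/10,  1 , 2,2, 5 , 6, 6,  8]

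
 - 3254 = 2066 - 5320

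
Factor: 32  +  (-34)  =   - 2^1 =-2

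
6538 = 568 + 5970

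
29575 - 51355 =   -  21780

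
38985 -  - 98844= 137829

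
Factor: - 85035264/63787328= -2^2*3^1*11^( -2)*263^1*421^1*8237^( - 1 )  =  -1328676/996677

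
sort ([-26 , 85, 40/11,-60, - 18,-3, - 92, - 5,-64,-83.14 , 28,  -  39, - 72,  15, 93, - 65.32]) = [ - 92, - 83.14 , - 72, - 65.32, - 64,-60, - 39, - 26,-18,-5,-3,  40/11,15,  28,85,  93]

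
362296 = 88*4117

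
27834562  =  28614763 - 780201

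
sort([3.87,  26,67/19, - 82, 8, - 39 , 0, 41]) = [ - 82, - 39,0, 67/19, 3.87, 8, 26, 41 ]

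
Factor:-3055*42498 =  - 2^1*3^3*5^1*13^1 * 47^1*787^1 = - 129831390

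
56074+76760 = 132834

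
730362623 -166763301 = 563599322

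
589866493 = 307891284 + 281975209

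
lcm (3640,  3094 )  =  61880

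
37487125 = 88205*425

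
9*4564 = 41076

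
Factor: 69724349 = 69724349^1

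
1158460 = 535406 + 623054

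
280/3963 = 280/3963 = 0.07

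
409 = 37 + 372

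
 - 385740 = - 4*96435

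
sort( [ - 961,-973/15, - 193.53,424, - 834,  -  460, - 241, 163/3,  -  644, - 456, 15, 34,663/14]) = [- 961, - 834,- 644, - 460,-456,-241, - 193.53, -973/15,15, 34, 663/14,163/3,424 ]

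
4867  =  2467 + 2400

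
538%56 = 34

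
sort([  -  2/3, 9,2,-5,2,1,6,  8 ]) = [  -  5, - 2/3,1, 2,2,6,8 , 9 ]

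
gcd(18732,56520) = 12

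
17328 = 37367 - 20039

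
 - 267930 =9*( - 29770) 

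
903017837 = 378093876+524923961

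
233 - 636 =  - 403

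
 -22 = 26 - 48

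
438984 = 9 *48776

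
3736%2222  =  1514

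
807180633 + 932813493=1739994126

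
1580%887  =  693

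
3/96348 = 1/32116 = 0.00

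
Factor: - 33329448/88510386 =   -  5554908/14751731=   -2^2 * 3^2*2647^ (- 1 )*5573^( - 1 )*154303^1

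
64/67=64/67 = 0.96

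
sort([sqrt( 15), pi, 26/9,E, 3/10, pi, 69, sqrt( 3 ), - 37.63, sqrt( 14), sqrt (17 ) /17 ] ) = [ - 37.63,sqrt( 17)/17, 3/10, sqrt(3),E,26/9,pi,pi , sqrt( 14 ) , sqrt ( 15 ), 69 ] 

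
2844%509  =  299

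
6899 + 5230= 12129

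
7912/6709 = 1 + 1203/6709 = 1.18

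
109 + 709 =818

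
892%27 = 1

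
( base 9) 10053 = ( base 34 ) 5od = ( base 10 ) 6609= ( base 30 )7A9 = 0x19D1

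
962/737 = 962/737 = 1.31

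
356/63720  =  89/15930 = 0.01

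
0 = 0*1459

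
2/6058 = 1/3029  =  0.00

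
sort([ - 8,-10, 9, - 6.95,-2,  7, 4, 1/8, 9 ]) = [- 10, -8,  -  6.95, - 2,  1/8, 4,7,9, 9 ] 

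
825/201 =275/67  =  4.10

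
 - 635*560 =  - 355600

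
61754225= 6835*9035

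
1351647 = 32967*41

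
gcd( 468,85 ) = 1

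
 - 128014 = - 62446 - 65568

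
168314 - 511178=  - 342864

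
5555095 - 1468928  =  4086167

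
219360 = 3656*60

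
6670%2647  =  1376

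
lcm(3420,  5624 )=253080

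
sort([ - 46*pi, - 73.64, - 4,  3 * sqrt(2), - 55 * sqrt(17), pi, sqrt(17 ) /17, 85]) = [- 55 * sqrt(17 ), - 46*pi, - 73.64,-4, sqrt (17 ) /17,  pi,3*sqrt( 2), 85] 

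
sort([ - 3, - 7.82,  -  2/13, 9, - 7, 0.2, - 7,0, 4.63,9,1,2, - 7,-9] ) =[  -  9 ,-7.82, - 7, - 7, - 7, - 3, - 2/13, 0, 0.2, 1,2,4.63, 9,9]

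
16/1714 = 8/857  =  0.01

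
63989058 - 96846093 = -32857035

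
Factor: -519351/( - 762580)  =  2^( - 2 )* 3^1* 5^(-1 )*7^1*13^( - 1)*419^( -1)  *3533^1 = 74193/108940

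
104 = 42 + 62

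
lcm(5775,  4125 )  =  28875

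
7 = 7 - 0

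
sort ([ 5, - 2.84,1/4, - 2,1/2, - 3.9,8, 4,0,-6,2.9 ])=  [ - 6, - 3.9, - 2.84, - 2,0,1/4,1/2,2.9 , 4, 5,8 ]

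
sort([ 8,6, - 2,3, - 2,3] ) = [ - 2, - 2,3,3, 6,8 ]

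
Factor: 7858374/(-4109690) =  - 3929187/2054845 = - 3^1 * 5^( - 1 )*13^( - 1)*101^(-1)*313^( - 1 ) * 1109^1*1181^1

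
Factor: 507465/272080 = 2^(-4)*3^4*7^1*19^( -1)=567/304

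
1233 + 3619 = 4852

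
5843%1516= 1295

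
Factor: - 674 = -2^1 * 337^1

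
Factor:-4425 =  - 3^1 * 5^2*59^1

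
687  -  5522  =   - 4835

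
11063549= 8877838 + 2185711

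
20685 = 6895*3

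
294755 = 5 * 58951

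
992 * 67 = 66464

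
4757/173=27 + 86/173=27.50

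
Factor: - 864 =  - 2^5 * 3^3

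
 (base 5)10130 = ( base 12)475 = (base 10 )665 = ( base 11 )555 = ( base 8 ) 1231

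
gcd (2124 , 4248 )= 2124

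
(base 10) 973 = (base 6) 4301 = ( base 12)691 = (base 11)805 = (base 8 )1715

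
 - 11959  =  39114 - 51073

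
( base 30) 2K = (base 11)73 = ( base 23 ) 3b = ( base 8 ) 120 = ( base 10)80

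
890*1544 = 1374160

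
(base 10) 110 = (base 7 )215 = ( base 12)92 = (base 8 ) 156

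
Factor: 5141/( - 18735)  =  - 3^ ( - 1 )*5^ (  -  1 )*53^1*97^1 *1249^( - 1 )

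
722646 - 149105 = 573541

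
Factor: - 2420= -2^2*5^1*11^2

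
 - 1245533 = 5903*( - 211) 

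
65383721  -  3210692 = 62173029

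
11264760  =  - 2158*( - 5220) 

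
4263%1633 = 997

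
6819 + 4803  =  11622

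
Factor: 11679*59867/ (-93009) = -7^( - 1)*17^1*43^( -1 )*103^(-1 ) * 131^1 * 229^1*457^1=   - 233062231/31003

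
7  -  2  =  5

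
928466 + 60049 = 988515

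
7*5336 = 37352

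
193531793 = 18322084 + 175209709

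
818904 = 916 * 894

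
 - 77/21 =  - 4 + 1/3 = - 3.67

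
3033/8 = 3033/8 = 379.12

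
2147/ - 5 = - 2147/5  =  - 429.40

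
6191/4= 1547 +3/4  =  1547.75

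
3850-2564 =1286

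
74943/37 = 2025 + 18/37 = 2025.49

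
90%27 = 9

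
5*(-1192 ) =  - 5960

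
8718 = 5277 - -3441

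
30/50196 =5/8366  =  0.00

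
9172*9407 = 86281004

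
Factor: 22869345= 3^1*5^1*313^1*4871^1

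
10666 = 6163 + 4503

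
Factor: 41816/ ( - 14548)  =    -  2^1*3637^( - 1)  *  5227^1 = -10454/3637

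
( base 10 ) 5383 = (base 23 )a41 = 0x1507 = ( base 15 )18DD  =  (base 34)4MB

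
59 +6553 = 6612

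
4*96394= 385576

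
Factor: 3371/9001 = 3371^1*9001^( - 1) 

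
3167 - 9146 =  - 5979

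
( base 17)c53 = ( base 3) 11212201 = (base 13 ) 1807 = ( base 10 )3556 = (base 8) 6744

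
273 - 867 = - 594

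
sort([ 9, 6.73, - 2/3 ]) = [ - 2/3,6.73,9] 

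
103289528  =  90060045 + 13229483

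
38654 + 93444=132098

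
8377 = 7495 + 882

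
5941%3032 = 2909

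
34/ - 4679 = -1  +  4645/4679 = -0.01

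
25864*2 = 51728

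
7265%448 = 97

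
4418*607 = 2681726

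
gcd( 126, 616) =14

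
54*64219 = 3467826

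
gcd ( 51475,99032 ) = 1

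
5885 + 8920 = 14805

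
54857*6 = 329142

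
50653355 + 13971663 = 64625018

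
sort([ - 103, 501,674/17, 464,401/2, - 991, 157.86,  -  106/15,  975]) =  [ - 991,-103, - 106/15 , 674/17,157.86,  401/2,464, 501 , 975]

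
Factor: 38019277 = 157^1*242161^1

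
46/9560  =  23/4780= 0.00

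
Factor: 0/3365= 0  =  0^1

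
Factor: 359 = 359^1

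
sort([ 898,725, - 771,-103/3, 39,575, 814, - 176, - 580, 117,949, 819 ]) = [-771, - 580,- 176,  -  103/3,39,117,575, 725, 814,819,898, 949]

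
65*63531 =4129515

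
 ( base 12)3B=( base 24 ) 1n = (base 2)101111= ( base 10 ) 47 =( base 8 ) 57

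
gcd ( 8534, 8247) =1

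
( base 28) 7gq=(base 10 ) 5962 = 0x174A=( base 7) 23245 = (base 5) 142322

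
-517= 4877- 5394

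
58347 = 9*6483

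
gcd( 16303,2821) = 7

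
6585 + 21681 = 28266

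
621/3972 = 207/1324=0.16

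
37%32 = 5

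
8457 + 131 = 8588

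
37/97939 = 1/2647 = 0.00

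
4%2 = 0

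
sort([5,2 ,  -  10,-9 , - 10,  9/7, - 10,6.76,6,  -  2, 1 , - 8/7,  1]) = [ - 10, - 10, - 10, - 9,  -  2, -8/7,1,1,9/7 , 2,5, 6,6.76 ] 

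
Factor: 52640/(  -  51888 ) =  - 70/69 = -2^1 * 3^(  -  1)*5^1*7^1 * 23^(  -  1)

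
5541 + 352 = 5893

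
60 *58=3480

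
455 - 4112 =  - 3657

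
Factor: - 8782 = -2^1*4391^1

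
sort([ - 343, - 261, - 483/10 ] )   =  [ - 343,-261,-483/10 ] 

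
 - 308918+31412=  - 277506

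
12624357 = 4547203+8077154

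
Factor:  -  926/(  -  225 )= 2^1*3^( - 2)*5^( - 2)*463^1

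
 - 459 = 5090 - 5549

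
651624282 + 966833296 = 1618457578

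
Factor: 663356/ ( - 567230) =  - 2^1*5^(-1 )*131^( - 1 )*383^1 = - 766/655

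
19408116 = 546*35546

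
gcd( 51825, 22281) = 3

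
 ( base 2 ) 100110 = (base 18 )22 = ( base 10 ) 38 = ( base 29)19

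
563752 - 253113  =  310639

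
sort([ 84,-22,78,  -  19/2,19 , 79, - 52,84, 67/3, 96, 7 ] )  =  [ - 52, -22, - 19/2, 7,19, 67/3, 78,79,84,84, 96]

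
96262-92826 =3436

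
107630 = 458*235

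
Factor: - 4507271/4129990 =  - 2^(-1 ) * 5^( - 1)*257^( -1)*1607^( - 1)*1901^1*2371^1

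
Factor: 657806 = 2^1*67^1*4909^1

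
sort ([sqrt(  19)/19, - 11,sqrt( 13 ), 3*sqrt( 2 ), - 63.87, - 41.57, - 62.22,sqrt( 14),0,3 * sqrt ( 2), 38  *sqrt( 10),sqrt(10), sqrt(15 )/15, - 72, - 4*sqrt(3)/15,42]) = [ - 72, - 63.87, - 62.22 , - 41.57, - 11, - 4 * sqrt( 3)/15,0,  sqrt( 19)/19,sqrt ( 15)/15,sqrt(10), sqrt(13),  sqrt( 14),3*sqrt( 2), 3* sqrt( 2), 42,38*sqrt( 10) ]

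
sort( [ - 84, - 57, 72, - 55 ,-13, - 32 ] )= [-84, -57, - 55, - 32, - 13, 72]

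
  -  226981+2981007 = 2754026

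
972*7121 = 6921612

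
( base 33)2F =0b1010001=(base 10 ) 81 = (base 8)121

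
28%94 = 28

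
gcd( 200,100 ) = 100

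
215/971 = 215/971 = 0.22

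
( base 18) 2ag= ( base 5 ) 11334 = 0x34c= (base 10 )844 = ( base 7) 2314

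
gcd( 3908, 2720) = 4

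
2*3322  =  6644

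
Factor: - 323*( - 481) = 155363 = 13^1*17^1*19^1*37^1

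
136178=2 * 68089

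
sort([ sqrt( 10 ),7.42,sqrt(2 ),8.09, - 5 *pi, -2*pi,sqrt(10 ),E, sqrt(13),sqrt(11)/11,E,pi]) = [  -  5*pi, - 2* pi,sqrt(11 )/11,sqrt(2),E,E, pi,sqrt( 10), sqrt(10),sqrt ( 13),7.42 , 8.09]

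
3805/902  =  3805/902 = 4.22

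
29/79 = 29/79 = 0.37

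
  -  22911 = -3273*7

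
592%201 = 190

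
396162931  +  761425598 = 1157588529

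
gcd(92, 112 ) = 4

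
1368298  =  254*5387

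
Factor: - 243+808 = 5^1 *113^1 = 565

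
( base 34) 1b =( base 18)29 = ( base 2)101101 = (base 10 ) 45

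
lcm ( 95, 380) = 380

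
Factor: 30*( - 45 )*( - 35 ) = 2^1*3^3*5^3*7^1 = 47250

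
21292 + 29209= 50501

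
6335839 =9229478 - 2893639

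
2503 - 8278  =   - 5775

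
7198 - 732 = 6466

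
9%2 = 1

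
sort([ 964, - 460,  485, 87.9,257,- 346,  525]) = [ - 460, - 346 , 87.9, 257,485,525, 964 ]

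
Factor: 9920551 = 37^1*268123^1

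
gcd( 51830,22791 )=71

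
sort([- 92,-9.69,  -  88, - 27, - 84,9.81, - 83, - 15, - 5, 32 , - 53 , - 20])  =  [-92, - 88, - 84, -83, - 53,  -  27, - 20, -15, - 9.69,-5 , 9.81,32]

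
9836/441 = 9836/441 = 22.30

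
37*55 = 2035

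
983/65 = 983/65 = 15.12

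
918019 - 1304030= -386011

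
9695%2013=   1643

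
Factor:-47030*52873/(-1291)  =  2486617190/1291 =2^1*5^1*37^1*1291^( - 1)*1429^1*4703^1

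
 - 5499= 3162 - 8661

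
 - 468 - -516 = 48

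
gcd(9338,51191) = 7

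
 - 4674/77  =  -61+23/77  =  - 60.70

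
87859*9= 790731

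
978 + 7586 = 8564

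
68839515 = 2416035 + 66423480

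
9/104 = 9/104 = 0.09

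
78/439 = 78/439 = 0.18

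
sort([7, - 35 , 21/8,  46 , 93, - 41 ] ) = [  -  41, - 35,21/8,  7,  46, 93 ] 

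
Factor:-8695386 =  - 2^1 * 3^2 * 7^1*69011^1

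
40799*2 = 81598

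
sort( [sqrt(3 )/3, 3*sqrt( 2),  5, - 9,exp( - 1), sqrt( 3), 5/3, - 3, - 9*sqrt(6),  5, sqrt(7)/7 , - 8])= [ - 9*sqrt ( 6), - 9,-8, - 3, exp( -1), sqrt(7) /7, sqrt(3)/3,5/3 , sqrt( 3) , 3*sqrt(2 ),5, 5 ] 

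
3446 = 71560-68114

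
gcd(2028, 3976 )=4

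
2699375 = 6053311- 3353936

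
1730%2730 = 1730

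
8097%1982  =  169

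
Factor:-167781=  - 3^1*55927^1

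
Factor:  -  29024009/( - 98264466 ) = 2^(  -  1 )*3^ ( -2)*7^1*19^ ( - 1 ) * 79^ ( - 1)*1301^1*3187^1*3637^ ( - 1 ) 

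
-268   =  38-306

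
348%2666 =348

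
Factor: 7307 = 7307^1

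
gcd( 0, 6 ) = 6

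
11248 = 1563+9685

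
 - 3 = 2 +-5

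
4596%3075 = 1521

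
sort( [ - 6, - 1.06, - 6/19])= [ - 6, - 1.06, - 6/19] 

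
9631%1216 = 1119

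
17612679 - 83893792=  - 66281113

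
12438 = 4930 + 7508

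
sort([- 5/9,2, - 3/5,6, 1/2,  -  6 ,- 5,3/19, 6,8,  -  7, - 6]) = [ - 7, - 6, - 6, - 5, - 3/5, - 5/9,  3/19,1/2,2,6 , 6, 8]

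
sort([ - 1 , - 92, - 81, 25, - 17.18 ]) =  [ - 92,- 81, - 17.18, - 1, 25]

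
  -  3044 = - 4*761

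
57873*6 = 347238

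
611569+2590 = 614159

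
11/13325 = 11/13325 =0.00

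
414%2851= 414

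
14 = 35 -21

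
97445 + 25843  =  123288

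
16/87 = 16/87 = 0.18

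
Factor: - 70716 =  - 2^2*3^1*71^1*83^1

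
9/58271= 9/58271 = 0.00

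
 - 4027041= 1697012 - 5724053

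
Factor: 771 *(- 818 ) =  - 630678 = - 2^1*3^1*257^1*409^1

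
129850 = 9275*14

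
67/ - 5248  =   - 1  +  5181/5248 =- 0.01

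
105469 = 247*427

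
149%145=4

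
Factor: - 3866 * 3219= - 2^1*3^1 *29^1*37^1 * 1933^1 = - 12444654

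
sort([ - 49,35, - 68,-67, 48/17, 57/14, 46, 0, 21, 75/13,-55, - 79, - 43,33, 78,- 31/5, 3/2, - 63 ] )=[-79, - 68, - 67 , - 63, - 55, -49,  -  43, - 31/5, 0, 3/2, 48/17,57/14, 75/13, 21, 33, 35,46, 78]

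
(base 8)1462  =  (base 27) 138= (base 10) 818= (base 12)582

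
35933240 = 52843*680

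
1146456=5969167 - 4822711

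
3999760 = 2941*1360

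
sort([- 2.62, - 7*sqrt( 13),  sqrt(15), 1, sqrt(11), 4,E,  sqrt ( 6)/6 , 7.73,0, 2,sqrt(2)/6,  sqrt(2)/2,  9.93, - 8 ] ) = [ - 7*sqrt (13), - 8 , - 2.62, 0 , sqrt(2) /6,sqrt(6 )/6, sqrt(2 ) /2,1, 2,E,sqrt(11),sqrt(15 ) , 4, 7.73 , 9.93 ] 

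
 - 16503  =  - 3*5501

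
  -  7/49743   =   - 7/49743=-  0.00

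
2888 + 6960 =9848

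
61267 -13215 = 48052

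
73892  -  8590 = 65302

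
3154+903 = 4057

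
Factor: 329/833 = 47/119 = 7^( - 1 )* 17^( - 1)*47^1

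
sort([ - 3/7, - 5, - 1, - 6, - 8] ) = [ - 8, - 6, - 5, - 1,-3/7]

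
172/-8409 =-1  +  8237/8409 = -0.02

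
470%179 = 112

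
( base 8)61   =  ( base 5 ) 144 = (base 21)27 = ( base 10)49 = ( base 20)29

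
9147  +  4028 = 13175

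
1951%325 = 1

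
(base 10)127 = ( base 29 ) 4b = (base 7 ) 241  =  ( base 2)1111111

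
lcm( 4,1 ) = 4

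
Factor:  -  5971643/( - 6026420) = 2^( - 2 )* 5^( - 1 )*67^1*4691^1*15859^( - 1) = 314297/317180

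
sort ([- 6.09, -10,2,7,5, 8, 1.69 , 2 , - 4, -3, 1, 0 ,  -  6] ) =[ - 10, - 6.09, - 6, - 4 ,-3,0,1,1.69,2,2,5, 7, 8] 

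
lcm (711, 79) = 711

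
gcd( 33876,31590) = 18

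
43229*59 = 2550511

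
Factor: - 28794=  -  2^1*3^1*4799^1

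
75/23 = 75/23 =3.26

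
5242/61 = 5242/61 = 85.93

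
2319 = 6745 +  - 4426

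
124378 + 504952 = 629330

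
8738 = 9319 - 581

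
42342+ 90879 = 133221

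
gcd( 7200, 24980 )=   20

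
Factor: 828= 2^2*3^2*23^1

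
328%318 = 10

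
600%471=129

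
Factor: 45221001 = 3^1*7^1*317^1*6793^1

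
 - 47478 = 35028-82506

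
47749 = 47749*1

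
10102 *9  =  90918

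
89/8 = 89/8 =11.12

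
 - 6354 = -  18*353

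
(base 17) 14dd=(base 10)6303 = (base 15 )1D03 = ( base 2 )1100010011111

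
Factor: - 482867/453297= - 3^(- 1 ) * 7^1 * 11^1 * 13^( - 1 )*59^( - 1) * 197^( - 1 ) * 6271^1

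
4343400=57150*76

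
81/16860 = 27/5620  =  0.00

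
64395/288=223 + 19/32 = 223.59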